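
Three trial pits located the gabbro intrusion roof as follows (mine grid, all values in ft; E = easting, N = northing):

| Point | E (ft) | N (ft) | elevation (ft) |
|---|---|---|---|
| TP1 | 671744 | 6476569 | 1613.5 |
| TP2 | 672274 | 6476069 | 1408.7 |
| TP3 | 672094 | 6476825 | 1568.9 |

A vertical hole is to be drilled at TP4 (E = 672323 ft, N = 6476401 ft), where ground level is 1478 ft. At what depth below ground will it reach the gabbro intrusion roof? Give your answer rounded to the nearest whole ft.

30 ft

Two edge vectors: TP1→TP2 = (530, -500, -204.8), TP1→TP3 = (350, 256, -44.6).
Normal n = (TP1→TP2) × (TP1→TP3) = (74728.8, -48042, 310680).
So ∂z/∂E = −n_x/n_z = −0.24053302 and ∂z/∂N = −n_y/n_z = 0.15463499.
Intercept c from TP1: 1613.5 + 161576.62 − 1001504.21 = −838314.09.
At (672323, 6476401): z_contact = −161715.9 + 1001478.2 − 838314.09 = 1448.3 ft.
Depth below ground = 1478 − 1448.3 = 30 ft.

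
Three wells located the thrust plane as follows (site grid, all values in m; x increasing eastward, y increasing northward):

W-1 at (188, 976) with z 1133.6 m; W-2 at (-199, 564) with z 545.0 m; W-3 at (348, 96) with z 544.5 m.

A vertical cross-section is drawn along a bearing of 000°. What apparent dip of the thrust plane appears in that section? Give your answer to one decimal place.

Let the plane be z = a·x + b·y + c.
W-2−W-1: −387a − 412b = −588.6;  W-3−W-1: 160a − 880b = −589.1.
Solving gives a = 0.67718, b = 0.79255.
Unit vector along 000° is (sin 0°, cos 0°) = (0.0000, 1.0000).
Slope in that direction = a·(0.0000) + b·(1.0000) = 0.79255.
Apparent dip = arctan|0.79255| = 38.4° (true dip is 46.2°, so apparent ≤ true as expected).

38.4°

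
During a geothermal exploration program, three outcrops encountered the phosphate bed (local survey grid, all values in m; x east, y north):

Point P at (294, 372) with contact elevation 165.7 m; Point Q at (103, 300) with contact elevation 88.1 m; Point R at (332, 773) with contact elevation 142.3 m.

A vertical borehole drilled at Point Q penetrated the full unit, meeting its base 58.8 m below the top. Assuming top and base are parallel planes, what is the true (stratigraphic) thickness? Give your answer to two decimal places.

53.51 m

Two edge vectors: Point P→Point Q = (-191, -72, -77.6), Point P→Point R = (38, 401, -23.4).
Normal n = (Point P→Point Q) × (Point P→Point R) = (32802.4, -7418.2, -73855).
So ∂z/∂x = −n_x/n_z = 0.44415 and ∂z/∂y = −n_y/n_z = −0.10044.
|∇z| = √(a²+b²) = 0.45536, so dip δ = arctan(0.45536) = 24.48°.
True thickness = vertical thickness × cos δ = 58.8 × cos 24.48° = 53.51 m.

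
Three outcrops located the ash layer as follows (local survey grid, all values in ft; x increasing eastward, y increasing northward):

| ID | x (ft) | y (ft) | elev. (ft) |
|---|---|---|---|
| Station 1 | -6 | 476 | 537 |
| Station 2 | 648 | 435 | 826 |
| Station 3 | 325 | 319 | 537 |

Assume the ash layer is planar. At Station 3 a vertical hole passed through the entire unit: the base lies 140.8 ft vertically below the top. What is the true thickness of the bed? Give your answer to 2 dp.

90.66 ft

Two edge vectors: Station 1→Station 2 = (654, -41, 289), Station 1→Station 3 = (331, -157, 0).
Normal n = (Station 1→Station 2) × (Station 1→Station 3) = (45373, 95659, -89107).
So ∂z/∂x = −n_x/n_z = 0.50920 and ∂z/∂y = −n_y/n_z = 1.07353.
|∇z| = √(a²+b²) = 1.18817, so dip δ = arctan(1.18817) = 49.92°.
True thickness = vertical thickness × cos δ = 140.8 × cos 49.92° = 90.66 ft.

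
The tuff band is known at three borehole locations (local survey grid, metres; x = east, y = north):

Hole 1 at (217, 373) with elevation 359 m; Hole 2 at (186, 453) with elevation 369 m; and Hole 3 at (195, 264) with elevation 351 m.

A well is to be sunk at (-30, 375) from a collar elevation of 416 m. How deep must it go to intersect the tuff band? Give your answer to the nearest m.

35 m

Two edge vectors: Hole 1→Hole 2 = (-31, 80, 10), Hole 1→Hole 3 = (-22, -109, -8).
Normal n = (Hole 1→Hole 2) × (Hole 1→Hole 3) = (450, -468, 5139).
So ∂z/∂x = −n_x/n_z = −0.08757 and ∂z/∂y = −n_y/n_z = 0.09107.
Intercept c from Hole 1: 359 + 19.00 − 33.97 = 344.03.
At (-30, 375): z_contact = 2.6 + 34.2 + 344.03 = 380.8 m.
Depth below ground = 416 − 380.8 = 35 m.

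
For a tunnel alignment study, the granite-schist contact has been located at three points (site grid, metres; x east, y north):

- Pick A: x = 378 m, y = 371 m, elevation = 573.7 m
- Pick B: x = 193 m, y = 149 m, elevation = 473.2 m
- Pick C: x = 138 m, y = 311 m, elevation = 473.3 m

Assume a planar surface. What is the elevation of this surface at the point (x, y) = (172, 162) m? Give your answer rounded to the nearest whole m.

Let the plane be z = a·x + b·y + c.
Pick B−Pick A: −185a − 222b = −100.5;  Pick C−Pick A: −240a − 60b = −100.4.
Solving gives a = 0.38546, b = 0.13148.
Then c = 573.7 − a·378 − b·371 = 379.21.
At (172, 162): z = 66.3 + 21.3 + 379.21 = 466.8 m.

467 m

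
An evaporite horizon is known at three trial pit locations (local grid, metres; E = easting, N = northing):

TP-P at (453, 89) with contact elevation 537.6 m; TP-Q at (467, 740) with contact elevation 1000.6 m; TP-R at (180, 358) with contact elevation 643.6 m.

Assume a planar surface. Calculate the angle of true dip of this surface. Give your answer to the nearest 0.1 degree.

37.5°

Two edge vectors: TP-P→TP-Q = (14, 651, 463), TP-P→TP-R = (-273, 269, 106).
Normal n = (TP-P→TP-Q) × (TP-P→TP-R) = (-55541, -127883, 181489).
So ∂z/∂E = −n_x/n_z = 0.30603 and ∂z/∂N = −n_y/n_z = 0.70463.
Gradient magnitude |∇z| = √(a² + b²) = √(0.09365 + 0.49651) = 0.76822.
True dip = arctan(0.76822) = 37.5°, dipping toward SSW (azimuth ≈ 203°).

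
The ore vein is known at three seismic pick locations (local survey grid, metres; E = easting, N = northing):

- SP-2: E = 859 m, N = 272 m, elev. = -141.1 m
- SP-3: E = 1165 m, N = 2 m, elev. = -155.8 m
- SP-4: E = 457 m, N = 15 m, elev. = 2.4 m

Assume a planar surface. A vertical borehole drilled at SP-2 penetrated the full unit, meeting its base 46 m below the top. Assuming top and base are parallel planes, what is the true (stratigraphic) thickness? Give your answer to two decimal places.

Let the plane be z = a·E + b·N + c.
SP-3−SP-2: 306a − 270b = −14.7;  SP-4−SP-2: −402a − 257b = 143.5.
Solving gives a = −0.22717, b = −0.20302.
|∇z| = √(a²+b²) = 0.30467, so dip δ = arctan(0.30467) = 16.94°.
True thickness = vertical thickness × cos δ = 46 × cos 16.94° = 44.00 m.

44.00 m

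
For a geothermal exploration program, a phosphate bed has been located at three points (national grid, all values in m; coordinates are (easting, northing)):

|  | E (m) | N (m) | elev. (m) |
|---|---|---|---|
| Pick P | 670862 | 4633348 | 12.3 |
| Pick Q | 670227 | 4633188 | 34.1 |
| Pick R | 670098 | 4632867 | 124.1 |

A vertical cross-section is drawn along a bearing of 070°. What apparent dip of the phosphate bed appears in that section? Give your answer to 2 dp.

Two edge vectors: Pick P→Pick Q = (-635, -160, 21.8), Pick P→Pick R = (-764, -481, 111.8).
Normal n = (Pick P→Pick Q) × (Pick P→Pick R) = (-7402.2, 54337.8, 183195).
So ∂z/∂E = −n_x/n_z = 0.04041 and ∂z/∂N = −n_y/n_z = −0.29661.
Unit vector along 070° is (sin 70°, cos 70°) = (0.9397, 0.3420).
Slope in that direction = a·(0.9397) + b·(0.3420) = −0.06348.
Apparent dip = arctan|0.06348| = 3.63° (true dip is 16.7°, so apparent ≤ true as expected).

3.63°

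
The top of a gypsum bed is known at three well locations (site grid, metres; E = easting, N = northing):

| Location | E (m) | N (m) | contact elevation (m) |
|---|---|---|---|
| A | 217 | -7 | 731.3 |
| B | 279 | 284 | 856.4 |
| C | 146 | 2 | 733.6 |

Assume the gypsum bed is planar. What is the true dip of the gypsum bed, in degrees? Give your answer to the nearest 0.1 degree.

Two edge vectors: A→B = (62, 291, 125.1), A→C = (-71, 9, 2.3).
Normal n = (A→B) × (A→C) = (-456.6, -9024.7, 21219).
So ∂z/∂E = −n_x/n_z = 0.02152 and ∂z/∂N = −n_y/n_z = 0.42531.
Gradient magnitude |∇z| = √(a² + b²) = √(0.00046 + 0.18089) = 0.42586.
True dip = arctan(0.42586) = 23.1°, dipping toward S (azimuth ≈ 183°).

23.1°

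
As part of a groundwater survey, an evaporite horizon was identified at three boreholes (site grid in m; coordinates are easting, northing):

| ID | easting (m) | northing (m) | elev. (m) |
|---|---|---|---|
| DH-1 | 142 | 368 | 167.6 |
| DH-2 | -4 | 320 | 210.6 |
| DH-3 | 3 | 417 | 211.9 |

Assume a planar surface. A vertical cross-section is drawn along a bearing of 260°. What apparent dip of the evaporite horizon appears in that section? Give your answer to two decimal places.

16.46°

Two edge vectors: DH-1→DH-2 = (-146, -48, 43), DH-1→DH-3 = (-139, 49, 44.3).
Normal n = (DH-1→DH-2) × (DH-1→DH-3) = (-4233.4, 490.8, -13826).
So ∂z/∂easting = −n_x/n_z = −0.30619 and ∂z/∂northing = −n_y/n_z = 0.03550.
Unit vector along 260° is (sin 260°, cos 260°) = (-0.9848, -0.1736).
Slope in that direction = a·(-0.9848) + b·(-0.1736) = 0.29538.
Apparent dip = arctan|0.29538| = 16.46° (true dip is 17.1°, so apparent ≤ true as expected).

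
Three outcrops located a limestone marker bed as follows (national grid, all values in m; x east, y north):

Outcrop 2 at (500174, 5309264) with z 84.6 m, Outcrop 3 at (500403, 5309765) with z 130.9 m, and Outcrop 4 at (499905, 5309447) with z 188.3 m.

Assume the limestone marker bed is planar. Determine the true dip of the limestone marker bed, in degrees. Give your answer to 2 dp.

17.76°

Let the plane be z = a·x + b·y + c.
Outcrop 3−Outcrop 2: 229a + 501b = 46.3;  Outcrop 4−Outcrop 2: −269a + 183b = 103.7.
Solving gives a = −0.24610, b = 0.20491.
Gradient magnitude |∇z| = √(a² + b²) = √(0.06057 + 0.04199) = 0.32024.
True dip = arctan(0.32024) = 17.76°, dipping toward SE (azimuth ≈ 130°).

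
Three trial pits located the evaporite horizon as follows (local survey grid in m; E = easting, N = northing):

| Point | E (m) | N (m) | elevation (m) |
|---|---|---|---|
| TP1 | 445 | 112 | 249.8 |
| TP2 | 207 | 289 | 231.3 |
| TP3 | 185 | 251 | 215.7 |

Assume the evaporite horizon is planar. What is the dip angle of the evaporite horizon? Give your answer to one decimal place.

20.3°

Two edge vectors: TP1→TP2 = (-238, 177, -18.5), TP1→TP3 = (-260, 139, -34.1).
Normal n = (TP1→TP2) × (TP1→TP3) = (-3464.2, -3305.8, 12938).
So ∂z/∂E = −n_x/n_z = 0.26775 and ∂z/∂N = −n_y/n_z = 0.25551.
Gradient magnitude |∇z| = √(a² + b²) = √(0.07169 + 0.06529) = 0.37011.
True dip = arctan(0.37011) = 20.3°, dipping toward SW (azimuth ≈ 226°).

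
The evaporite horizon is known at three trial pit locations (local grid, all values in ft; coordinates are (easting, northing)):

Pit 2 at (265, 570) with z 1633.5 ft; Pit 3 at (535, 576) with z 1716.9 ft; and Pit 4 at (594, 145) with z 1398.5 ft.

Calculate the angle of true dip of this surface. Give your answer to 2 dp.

39.74°

Let the plane be z = a·E + b·N + c.
Pit 3−Pit 2: 270a + 6b = 83.4;  Pit 4−Pit 2: 329a − 425b = −235.
Solving gives a = 0.29159, b = 0.77866.
Gradient magnitude |∇z| = √(a² + b²) = √(0.08502 + 0.60632) = 0.83147.
True dip = arctan(0.83147) = 39.74°, dipping toward SSW (azimuth ≈ 201°).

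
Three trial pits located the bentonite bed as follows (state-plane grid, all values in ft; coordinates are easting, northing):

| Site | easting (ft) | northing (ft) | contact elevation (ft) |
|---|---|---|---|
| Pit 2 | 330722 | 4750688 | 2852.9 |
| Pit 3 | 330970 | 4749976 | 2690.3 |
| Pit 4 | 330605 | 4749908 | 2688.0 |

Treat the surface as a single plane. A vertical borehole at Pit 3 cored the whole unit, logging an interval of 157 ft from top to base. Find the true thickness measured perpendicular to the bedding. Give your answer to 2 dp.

Two edge vectors: Pit 2→Pit 3 = (248, -712, -162.6), Pit 2→Pit 4 = (-117, -780, -164.9).
Normal n = (Pit 2→Pit 3) × (Pit 2→Pit 4) = (-9419.2, 59919.4, -276744).
So ∂z/∂easting = −n_x/n_z = −0.03404 and ∂z/∂northing = −n_y/n_z = 0.21652.
|∇z| = √(a²+b²) = 0.21917, so dip δ = arctan(0.21917) = 12.36°.
True thickness = vertical thickness × cos δ = 157 × cos 12.36° = 153.36 ft.

153.36 ft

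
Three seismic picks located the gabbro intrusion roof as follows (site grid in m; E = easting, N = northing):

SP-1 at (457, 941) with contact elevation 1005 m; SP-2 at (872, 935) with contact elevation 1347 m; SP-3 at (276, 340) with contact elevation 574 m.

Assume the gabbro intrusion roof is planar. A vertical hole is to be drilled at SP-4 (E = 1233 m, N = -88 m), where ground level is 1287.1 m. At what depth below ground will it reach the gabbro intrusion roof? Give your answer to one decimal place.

117.8 m

Two edge vectors: SP-1→SP-2 = (415, -6, 342), SP-1→SP-3 = (-181, -601, -431).
Normal n = (SP-1→SP-2) × (SP-1→SP-3) = (208128, 116963, -250501).
So ∂z/∂E = −n_x/n_z = 0.830847 and ∂z/∂N = −n_y/n_z = 0.466916.
Intercept c from SP-1: 1005 − 379.70 − 439.37 = 185.93.
At (1233, -88): z_contact = 1024.43 − 41.09 + 185.93 = 1169.28 m.
Depth below ground = 1287.1 − 1169.28 = 117.8 m.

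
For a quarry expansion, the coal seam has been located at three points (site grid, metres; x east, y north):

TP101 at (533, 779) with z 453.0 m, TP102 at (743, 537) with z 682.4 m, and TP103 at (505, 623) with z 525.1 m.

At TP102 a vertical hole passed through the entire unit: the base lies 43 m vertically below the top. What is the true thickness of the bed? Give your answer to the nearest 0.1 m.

Let the plane be z = a·x + b·y + c.
TP102−TP101: 210a − 242b = 229.4;  TP103−TP101: −28a − 156b = 72.1.
Solving gives a = 0.46384, b = −0.54543.
|∇z| = √(a²+b²) = 0.71599, so dip δ = arctan(0.71599) = 35.60°.
True thickness = vertical thickness × cos δ = 43 × cos 35.60° = 35.0 m.

35.0 m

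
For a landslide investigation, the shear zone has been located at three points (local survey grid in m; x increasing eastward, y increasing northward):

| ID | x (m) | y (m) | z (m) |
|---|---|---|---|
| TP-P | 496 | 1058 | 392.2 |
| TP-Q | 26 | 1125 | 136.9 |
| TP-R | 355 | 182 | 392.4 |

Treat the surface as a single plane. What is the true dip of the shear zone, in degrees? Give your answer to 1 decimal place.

Two edge vectors: TP-P→TP-Q = (-470, 67, -255.3), TP-P→TP-R = (-141, -876, 0.2).
Normal n = (TP-P→TP-Q) × (TP-P→TP-R) = (-223629.4, 36091.3, 421167).
So ∂z/∂x = −n_x/n_z = 0.53098 and ∂z/∂y = −n_y/n_z = −0.08569.
Gradient magnitude |∇z| = √(a² + b²) = √(0.28194 + 0.00734) = 0.53785.
True dip = arctan(0.53785) = 28.3°, dipping toward W (azimuth ≈ 279°).

28.3°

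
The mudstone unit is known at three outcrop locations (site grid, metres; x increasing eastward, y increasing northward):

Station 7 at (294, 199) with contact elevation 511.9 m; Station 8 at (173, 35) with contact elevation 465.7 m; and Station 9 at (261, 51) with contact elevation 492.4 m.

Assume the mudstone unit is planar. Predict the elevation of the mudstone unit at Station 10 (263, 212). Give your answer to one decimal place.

503.7 m

Two edge vectors: Station 7→Station 8 = (-121, -164, -46.2), Station 7→Station 9 = (-33, -148, -19.5).
Normal n = (Station 7→Station 8) × (Station 7→Station 9) = (-3639.6, -834.9, 12496).
So ∂z/∂x = −n_x/n_z = 0.29126 and ∂z/∂y = −n_y/n_z = 0.06681.
Intercept c from Station 7: 511.9 − 85.63 − 13.30 = 412.97.
At (263, 212): z = 76.6 + 14.2 + 412.97 = 503.7 m.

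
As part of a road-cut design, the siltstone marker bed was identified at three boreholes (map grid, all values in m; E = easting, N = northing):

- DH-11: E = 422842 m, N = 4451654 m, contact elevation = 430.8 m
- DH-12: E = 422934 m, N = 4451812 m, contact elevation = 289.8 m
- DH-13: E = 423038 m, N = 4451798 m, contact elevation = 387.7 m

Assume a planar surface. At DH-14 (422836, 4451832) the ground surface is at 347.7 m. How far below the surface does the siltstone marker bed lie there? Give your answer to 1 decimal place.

159.2 m

Let the plane be z = a·E + b·N + c.
DH-12−DH-11: 92a + 158b = −141;  DH-13−DH-11: 196a + 144b = −43.1.
Solving gives a = 0.761523702, b = −1.335823928.
Then c = 430.8 − a·422842 − b·4451654 = 5625052.53.
At (422836, 4451832): z_contact = 321999.64 − 5946863.71 + 5625052.53 = 188.45 m.
Depth below ground = 347.7 − 188.45 = 159.2 m.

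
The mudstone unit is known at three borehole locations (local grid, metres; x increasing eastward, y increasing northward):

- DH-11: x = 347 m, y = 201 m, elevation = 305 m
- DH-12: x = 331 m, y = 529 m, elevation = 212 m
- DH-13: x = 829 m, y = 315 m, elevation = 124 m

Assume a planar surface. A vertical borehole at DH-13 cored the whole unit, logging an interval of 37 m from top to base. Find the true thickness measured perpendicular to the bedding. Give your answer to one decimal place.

34.0 m

Let the plane be z = a·x + b·y + c.
DH-12−DH-11: −16a + 328b = −93;  DH-13−DH-11: 482a + 114b = −181.
Solving gives a = −0.30494, b = −0.29841.
|∇z| = √(a²+b²) = 0.42666, so dip δ = arctan(0.42666) = 23.11°.
True thickness = vertical thickness × cos δ = 37 × cos 23.11° = 34.0 m.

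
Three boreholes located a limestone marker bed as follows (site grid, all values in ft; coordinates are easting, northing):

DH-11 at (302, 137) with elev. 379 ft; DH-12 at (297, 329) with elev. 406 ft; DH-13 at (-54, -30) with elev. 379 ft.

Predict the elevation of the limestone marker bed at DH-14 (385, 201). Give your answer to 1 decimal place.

Two edge vectors: DH-11→DH-12 = (-5, 192, 27), DH-11→DH-13 = (-356, -167, 0).
Normal n = (DH-11→DH-12) × (DH-11→DH-13) = (4509, -9612, 69187).
So ∂z/∂easting = −n_x/n_z = −0.06517 and ∂z/∂northing = −n_y/n_z = 0.13893.
Intercept c from DH-11: 379 + 19.68 − 19.03 = 379.65.
At (385, 201): z = −25.1 + 27.9 + 379.65 = 382.5 ft.

382.5 ft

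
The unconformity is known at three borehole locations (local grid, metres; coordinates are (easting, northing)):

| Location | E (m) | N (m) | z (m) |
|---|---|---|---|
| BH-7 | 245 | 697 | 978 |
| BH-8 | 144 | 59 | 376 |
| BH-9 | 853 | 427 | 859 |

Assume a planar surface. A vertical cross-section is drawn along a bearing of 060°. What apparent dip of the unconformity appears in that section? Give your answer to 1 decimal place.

32.5°

Two edge vectors: BH-7→BH-8 = (-101, -638, -602), BH-7→BH-9 = (608, -270, -119).
Normal n = (BH-7→BH-8) × (BH-7→BH-9) = (-86618, -378035, 415174).
So ∂z/∂E = −n_x/n_z = 0.20863 and ∂z/∂N = −n_y/n_z = 0.91055.
Unit vector along 060° is (sin 60°, cos 60°) = (0.8660, 0.5000).
Slope in that direction = a·(0.8660) + b·(0.5000) = 0.63595.
Apparent dip = arctan|0.63595| = 32.5° (true dip is 43.0°, so apparent ≤ true as expected).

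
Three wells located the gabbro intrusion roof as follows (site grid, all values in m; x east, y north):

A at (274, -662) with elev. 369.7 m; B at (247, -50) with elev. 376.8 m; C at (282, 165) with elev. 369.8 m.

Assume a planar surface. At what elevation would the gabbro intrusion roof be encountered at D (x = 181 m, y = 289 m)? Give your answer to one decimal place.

Two edge vectors: A→B = (-27, 612, 7.1), A→C = (8, 827, 0.1).
Normal n = (A→B) × (A→C) = (-5810.5, 59.5, -27225).
So ∂z/∂x = −n_x/n_z = −0.21343 and ∂z/∂y = −n_y/n_z = 0.00219.
Intercept c from A: 369.7 + 58.48 + 1.45 = 429.63.
At (181, 289): z = −38.6 + 0.6 + 429.63 = 391.6 m.

391.6 m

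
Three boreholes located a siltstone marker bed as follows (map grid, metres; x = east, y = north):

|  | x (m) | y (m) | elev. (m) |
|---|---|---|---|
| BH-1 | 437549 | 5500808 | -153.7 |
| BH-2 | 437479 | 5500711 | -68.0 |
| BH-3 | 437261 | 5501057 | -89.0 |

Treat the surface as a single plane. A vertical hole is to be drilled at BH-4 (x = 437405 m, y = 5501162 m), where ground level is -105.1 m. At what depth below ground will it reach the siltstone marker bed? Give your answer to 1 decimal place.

Two edge vectors: BH-1→BH-2 = (-70, -97, 85.7), BH-1→BH-3 = (-288, 249, 64.7).
Normal n = (BH-1→BH-2) × (BH-1→BH-3) = (-27615.2, -20152.6, -45366).
So ∂z/∂x = −n_x/n_z = −0.608720187 and ∂z/∂y = −n_y/n_z = −0.444222546.
Intercept c from BH-1: -153.7 + 266344.91 + 2443582.93 = 2709774.14.
At (437405, 5501162): z_contact = −266257.25 − 2443740.19 + 2709774.14 = -223.30 m.
Depth below ground = -105.1 − (-223.30) = 118.2 m.

118.2 m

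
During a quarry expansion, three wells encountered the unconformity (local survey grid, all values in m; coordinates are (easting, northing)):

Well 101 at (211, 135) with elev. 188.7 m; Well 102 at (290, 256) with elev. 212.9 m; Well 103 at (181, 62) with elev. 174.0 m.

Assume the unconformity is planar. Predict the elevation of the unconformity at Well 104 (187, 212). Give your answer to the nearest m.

205 m

Let the plane be z = a·E + b·N + c.
Well 102−Well 101: 79a + 121b = 24.2;  Well 103−Well 101: −30a − 73b = −14.7.
Solving gives a = −0.00566, b = 0.20370.
Then c = 188.7 − a·211 − b·135 = 162.40.
At (187, 212): z = −1.1 + 43.2 + 162.40 = 204.5 m.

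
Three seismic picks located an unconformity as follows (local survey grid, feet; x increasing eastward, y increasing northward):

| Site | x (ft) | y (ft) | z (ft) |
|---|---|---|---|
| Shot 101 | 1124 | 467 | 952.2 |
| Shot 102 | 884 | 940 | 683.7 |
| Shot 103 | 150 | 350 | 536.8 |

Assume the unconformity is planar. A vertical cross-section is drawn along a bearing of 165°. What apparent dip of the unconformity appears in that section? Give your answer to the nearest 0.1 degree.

23.8°

Two edge vectors: Shot 101→Shot 102 = (-240, 473, -268.5), Shot 101→Shot 103 = (-974, -117, -415.4).
Normal n = (Shot 101→Shot 102) × (Shot 101→Shot 103) = (-227898.7, 161823, 488782).
So ∂z/∂x = −n_x/n_z = 0.46626 and ∂z/∂y = −n_y/n_z = −0.33107.
Unit vector along 165° is (sin 165°, cos 165°) = (0.2588, -0.9659).
Slope in that direction = a·(0.2588) + b·(-0.9659) = 0.44047.
Apparent dip = arctan|0.44047| = 23.8° (true dip is 29.8°, so apparent ≤ true as expected).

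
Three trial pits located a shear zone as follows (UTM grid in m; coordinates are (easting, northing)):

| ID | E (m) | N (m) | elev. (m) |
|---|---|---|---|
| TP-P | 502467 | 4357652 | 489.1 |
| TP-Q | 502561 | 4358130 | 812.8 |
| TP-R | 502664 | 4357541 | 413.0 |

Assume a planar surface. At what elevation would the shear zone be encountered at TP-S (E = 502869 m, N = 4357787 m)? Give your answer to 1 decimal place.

Let the plane be z = a·E + b·N + c.
TP-Q−TP-P: 94a + 478b = 323.7;  TP-R−TP-P: 197a − 111b = −76.1.
Solving gives a = −0.004255258, b = 0.678033461.
Then c = 489.1 − a·502467 − b·4357652 = −2952006.64.
At (502869, 4357787): z = −2139.8 + 2954725.4 − 2952006.64 = 578.9 m.

578.9 m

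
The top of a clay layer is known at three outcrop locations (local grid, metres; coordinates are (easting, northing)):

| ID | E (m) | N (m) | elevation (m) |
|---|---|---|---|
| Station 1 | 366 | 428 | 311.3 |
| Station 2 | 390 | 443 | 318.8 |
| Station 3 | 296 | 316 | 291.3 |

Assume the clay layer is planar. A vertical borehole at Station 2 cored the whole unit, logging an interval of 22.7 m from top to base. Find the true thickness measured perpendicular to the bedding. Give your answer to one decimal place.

21.6 m

Let the plane be z = a·E + b·N + c.
Station 2−Station 1: 24a + 15b = 7.5;  Station 3−Station 1: −70a − 112b = −20.
Solving gives a = 0.32967, b = −0.02747.
|∇z| = √(a²+b²) = 0.33081, so dip δ = arctan(0.33081) = 18.30°.
True thickness = vertical thickness × cos δ = 22.7 × cos 18.30° = 21.6 m.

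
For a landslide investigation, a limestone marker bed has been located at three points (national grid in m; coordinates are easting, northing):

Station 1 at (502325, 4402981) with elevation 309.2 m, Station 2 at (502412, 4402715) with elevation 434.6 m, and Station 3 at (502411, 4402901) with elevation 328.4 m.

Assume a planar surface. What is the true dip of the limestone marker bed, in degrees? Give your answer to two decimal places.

33.06°

Two edge vectors: Station 1→Station 2 = (87, -266, 125.4), Station 1→Station 3 = (86, -80, 19.2).
Normal n = (Station 1→Station 2) × (Station 1→Station 3) = (4924.8, 9114, 15916).
So ∂z/∂easting = −n_x/n_z = −0.30942 and ∂z/∂northing = −n_y/n_z = −0.57263.
Gradient magnitude |∇z| = √(a² + b²) = √(0.09574 + 0.32791) = 0.65088.
True dip = arctan(0.65088) = 33.06°, dipping toward NNE (azimuth ≈ 028°).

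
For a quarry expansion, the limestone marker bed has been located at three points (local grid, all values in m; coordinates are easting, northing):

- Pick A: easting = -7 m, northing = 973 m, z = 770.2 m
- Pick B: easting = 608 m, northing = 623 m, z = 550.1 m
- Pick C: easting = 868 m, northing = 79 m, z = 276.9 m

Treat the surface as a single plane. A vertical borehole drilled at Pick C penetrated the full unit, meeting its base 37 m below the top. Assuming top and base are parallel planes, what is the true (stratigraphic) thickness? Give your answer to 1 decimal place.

33.5 m

Two edge vectors: Pick A→Pick B = (615, -350, -220.1), Pick A→Pick C = (875, -894, -493.3).
Normal n = (Pick A→Pick B) × (Pick A→Pick C) = (-24114.4, 110792, -243560).
So ∂z/∂easting = −n_x/n_z = −0.09901 and ∂z/∂northing = −n_y/n_z = 0.45489.
|∇z| = √(a²+b²) = 0.46554, so dip δ = arctan(0.46554) = 24.96°.
True thickness = vertical thickness × cos δ = 37 × cos 24.96° = 33.5 m.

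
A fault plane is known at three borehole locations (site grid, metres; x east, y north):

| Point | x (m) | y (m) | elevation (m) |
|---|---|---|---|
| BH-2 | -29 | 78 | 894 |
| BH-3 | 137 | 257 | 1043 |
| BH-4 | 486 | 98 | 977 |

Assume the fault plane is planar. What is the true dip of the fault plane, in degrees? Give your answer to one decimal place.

35.8°

Let the plane be z = a·x + b·y + c.
BH-3−BH-2: 166a + 179b = 149;  BH-4−BH-2: 515a + 20b = 83.
Solving gives a = 0.13365, b = 0.70846.
Gradient magnitude |∇z| = √(a² + b²) = √(0.01786 + 0.50191) = 0.72095.
True dip = arctan(0.72095) = 35.8°, dipping toward S (azimuth ≈ 191°).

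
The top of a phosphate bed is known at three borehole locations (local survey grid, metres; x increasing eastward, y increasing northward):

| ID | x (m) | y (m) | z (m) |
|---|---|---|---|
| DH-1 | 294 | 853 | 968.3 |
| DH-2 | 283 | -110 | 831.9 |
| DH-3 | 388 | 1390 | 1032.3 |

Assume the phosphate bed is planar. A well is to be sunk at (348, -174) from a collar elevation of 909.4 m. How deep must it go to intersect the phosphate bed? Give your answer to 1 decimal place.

Two edge vectors: DH-1→DH-2 = (-11, -963, -136.4), DH-1→DH-3 = (94, 537, 64).
Normal n = (DH-1→DH-2) × (DH-1→DH-3) = (11614.8, -12117.6, 84615).
So ∂z/∂x = −n_x/n_z = −0.137266 and ∂z/∂y = −n_y/n_z = 0.143209.
Intercept c from DH-1: 968.3 + 40.36 − 122.16 = 886.50.
At (348, -174): z_contact = −47.77 − 24.92 + 886.50 = 813.81 m.
Depth below ground = 909.4 − 813.81 = 95.6 m.

95.6 m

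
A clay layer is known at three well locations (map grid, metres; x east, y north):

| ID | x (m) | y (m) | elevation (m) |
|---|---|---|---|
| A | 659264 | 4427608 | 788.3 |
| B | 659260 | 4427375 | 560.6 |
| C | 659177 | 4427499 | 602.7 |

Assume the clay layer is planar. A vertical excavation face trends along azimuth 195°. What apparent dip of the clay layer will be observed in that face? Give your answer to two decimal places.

Two edge vectors: A→B = (-4, -233, -227.7), A→C = (-87, -109, -185.6).
Normal n = (A→B) × (A→C) = (18425.5, 19067.5, -19835).
So ∂z/∂x = −n_x/n_z = 0.92894 and ∂z/∂y = −n_y/n_z = 0.96131.
Unit vector along 195° is (sin 195°, cos 195°) = (-0.2588, -0.9659).
Slope in that direction = a·(-0.2588) + b·(-0.9659) = −1.16898.
Apparent dip = arctan|1.16898| = 49.45° (true dip is 53.2°, so apparent ≤ true as expected).

49.45°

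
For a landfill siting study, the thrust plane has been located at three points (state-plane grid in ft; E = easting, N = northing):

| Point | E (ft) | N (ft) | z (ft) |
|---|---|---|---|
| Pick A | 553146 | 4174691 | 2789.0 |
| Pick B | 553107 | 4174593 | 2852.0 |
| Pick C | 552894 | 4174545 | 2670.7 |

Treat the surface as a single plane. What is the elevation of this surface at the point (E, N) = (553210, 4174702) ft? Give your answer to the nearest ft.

2847 ft

Let the plane be z = a·E + b·N + c.
Pick B−Pick A: −39a − 98b = 63;  Pick C−Pick A: −252a − 146b = −118.3.
Solving gives a = 1.09416903, b = −1.07829176.
Then c = 2789 − a·553146 − b·4174691 = 3899088.68.
At (553210, 4174702): z = 605305.3 − 4501546.8 + 3899088.68 = 2847.2 ft.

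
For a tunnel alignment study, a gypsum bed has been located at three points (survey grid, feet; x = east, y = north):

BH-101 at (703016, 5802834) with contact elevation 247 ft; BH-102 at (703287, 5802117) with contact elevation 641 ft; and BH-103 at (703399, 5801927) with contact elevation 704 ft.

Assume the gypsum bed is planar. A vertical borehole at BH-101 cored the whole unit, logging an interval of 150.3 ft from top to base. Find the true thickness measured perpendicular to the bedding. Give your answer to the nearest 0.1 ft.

Two edge vectors: BH-101→BH-102 = (271, -717, 394), BH-101→BH-103 = (383, -907, 457).
Normal n = (BH-101→BH-102) × (BH-101→BH-103) = (29689, 27055, 28814).
So ∂z/∂x = −n_x/n_z = −1.03037 and ∂z/∂y = −n_y/n_z = −0.93895.
|∇z| = √(a²+b²) = 1.39402, so dip δ = arctan(1.39402) = 54.35°.
True thickness = vertical thickness × cos δ = 150.3 × cos 54.35° = 87.6 ft.

87.6 ft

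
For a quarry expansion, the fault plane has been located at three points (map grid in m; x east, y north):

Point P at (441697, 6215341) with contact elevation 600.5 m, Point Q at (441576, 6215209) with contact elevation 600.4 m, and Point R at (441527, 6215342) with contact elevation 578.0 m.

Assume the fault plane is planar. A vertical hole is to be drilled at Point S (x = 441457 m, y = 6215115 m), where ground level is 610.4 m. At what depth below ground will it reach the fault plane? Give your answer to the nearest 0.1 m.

14.4 m

Let the plane be z = a·x + b·y + c.
Point Q−Point P: −121a − 132b = −0.1;  Point R−Point P: −170a + 1b = −22.5.
Solving gives a = 0.131647533, b = −0.119919330.
Then c = 600.5 − a·441697 − b·6215341 = 687791.71.
At (441457, 6215115): z_contact = 58116.73 − 745312.43 + 687791.71 = 596.01 m.
Depth below ground = 610.4 − 596.01 = 14.4 m.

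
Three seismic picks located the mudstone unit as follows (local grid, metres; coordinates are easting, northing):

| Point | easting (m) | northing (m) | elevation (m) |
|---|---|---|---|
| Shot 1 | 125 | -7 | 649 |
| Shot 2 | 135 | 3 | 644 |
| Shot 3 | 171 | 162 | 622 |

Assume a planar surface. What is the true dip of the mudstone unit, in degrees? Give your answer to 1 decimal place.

25.1°

Two edge vectors: Shot 1→Shot 2 = (10, 10, -5), Shot 1→Shot 3 = (46, 169, -27).
Normal n = (Shot 1→Shot 2) × (Shot 1→Shot 3) = (575, 40, 1230).
So ∂z/∂easting = −n_x/n_z = −0.46748 and ∂z/∂northing = −n_y/n_z = −0.03252.
Gradient magnitude |∇z| = √(a² + b²) = √(0.21854 + 0.00106) = 0.46861.
True dip = arctan(0.46861) = 25.1°, dipping toward E (azimuth ≈ 086°).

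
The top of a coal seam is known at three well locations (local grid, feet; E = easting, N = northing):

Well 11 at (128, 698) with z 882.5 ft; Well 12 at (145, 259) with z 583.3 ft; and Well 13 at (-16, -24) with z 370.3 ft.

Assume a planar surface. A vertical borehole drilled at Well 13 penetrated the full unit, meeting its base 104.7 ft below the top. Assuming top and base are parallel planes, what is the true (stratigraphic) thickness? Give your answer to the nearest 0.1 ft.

Two edge vectors: Well 11→Well 12 = (17, -439, -299.2), Well 11→Well 13 = (-144, -722, -512.2).
Normal n = (Well 11→Well 12) × (Well 11→Well 13) = (8833.4, 51792.2, -75490).
So ∂z/∂E = −n_x/n_z = 0.11701 and ∂z/∂N = −n_y/n_z = 0.68608.
|∇z| = √(a²+b²) = 0.69599, so dip δ = arctan(0.69599) = 34.84°.
True thickness = vertical thickness × cos δ = 104.7 × cos 34.84° = 85.9 ft.

85.9 ft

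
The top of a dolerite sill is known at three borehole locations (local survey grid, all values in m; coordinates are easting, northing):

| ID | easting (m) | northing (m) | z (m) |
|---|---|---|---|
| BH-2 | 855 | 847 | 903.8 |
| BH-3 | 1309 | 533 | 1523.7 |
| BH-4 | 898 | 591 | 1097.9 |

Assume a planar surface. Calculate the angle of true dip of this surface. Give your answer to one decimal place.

Let the plane be z = a·easting + b·northing + c.
BH-3−BH-2: 454a − 314b = 619.9;  BH-4−BH-2: 43a − 256b = 194.1.
Solving gives a = 0.95157, b = −0.59837.
Gradient magnitude |∇z| = √(a² + b²) = √(0.90548 + 0.35805) = 1.12407.
True dip = arctan(1.12407) = 48.3°, dipping toward WNW (azimuth ≈ 302°).

48.3°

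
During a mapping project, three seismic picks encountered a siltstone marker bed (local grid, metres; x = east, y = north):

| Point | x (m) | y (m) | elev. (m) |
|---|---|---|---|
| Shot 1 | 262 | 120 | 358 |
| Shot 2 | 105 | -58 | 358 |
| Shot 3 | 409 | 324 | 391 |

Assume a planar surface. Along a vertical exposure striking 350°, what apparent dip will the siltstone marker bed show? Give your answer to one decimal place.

46.2°

Two edge vectors: Shot 1→Shot 2 = (-157, -178, 0), Shot 1→Shot 3 = (147, 204, 33).
Normal n = (Shot 1→Shot 2) × (Shot 1→Shot 3) = (-5874, 5181, -5862).
So ∂z/∂x = −n_x/n_z = −1.00205 and ∂z/∂y = −n_y/n_z = 0.88383.
Unit vector along 350° is (sin 350°, cos 350°) = (-0.1736, 0.9848).
Slope in that direction = a·(-0.1736) + b·(0.9848) = 1.04440.
Apparent dip = arctan|1.04440| = 46.2° (true dip is 53.2°, so apparent ≤ true as expected).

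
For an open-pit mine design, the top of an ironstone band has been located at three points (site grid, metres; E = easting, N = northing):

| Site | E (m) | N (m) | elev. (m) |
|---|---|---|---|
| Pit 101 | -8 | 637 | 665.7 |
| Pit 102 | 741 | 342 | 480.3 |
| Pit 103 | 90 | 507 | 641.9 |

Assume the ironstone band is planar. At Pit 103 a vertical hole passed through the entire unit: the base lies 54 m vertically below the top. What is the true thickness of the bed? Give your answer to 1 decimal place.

Let the plane be z = a·E + b·N + c.
Pit 102−Pit 101: 749a − 295b = −185.4;  Pit 103−Pit 101: 98a − 130b = −23.8.
Solving gives a = −0.24950, b = −0.00501.
|∇z| = √(a²+b²) = 0.24955, so dip δ = arctan(0.24955) = 14.01°.
True thickness = vertical thickness × cos δ = 54 × cos 14.01° = 52.4 m.

52.4 m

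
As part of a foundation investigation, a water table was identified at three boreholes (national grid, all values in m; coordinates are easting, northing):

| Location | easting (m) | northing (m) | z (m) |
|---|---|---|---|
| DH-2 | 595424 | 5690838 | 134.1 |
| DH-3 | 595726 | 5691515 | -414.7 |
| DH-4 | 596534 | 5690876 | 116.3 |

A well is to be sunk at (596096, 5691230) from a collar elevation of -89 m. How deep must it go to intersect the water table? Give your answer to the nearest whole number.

89 m

Two edge vectors: DH-2→DH-3 = (302, 677, -548.8), DH-2→DH-4 = (1110, 38, -17.8).
Normal n = (DH-2→DH-3) × (DH-2→DH-4) = (8803.8, -603792.4, -739994).
So ∂z/∂easting = −n_x/n_z = 0.01189712 and ∂z/∂northing = −n_y/n_z = −0.81594229.
Intercept c from DH-2: 134.1 − 7083.83 + 4643395.40 = 4636445.66.
At (596096, 5691230): z_contact = 7091.8 − 4643715.2 + 4636445.66 = -177.8 m.
Depth below ground = -89 − (-177.8) = 89 m.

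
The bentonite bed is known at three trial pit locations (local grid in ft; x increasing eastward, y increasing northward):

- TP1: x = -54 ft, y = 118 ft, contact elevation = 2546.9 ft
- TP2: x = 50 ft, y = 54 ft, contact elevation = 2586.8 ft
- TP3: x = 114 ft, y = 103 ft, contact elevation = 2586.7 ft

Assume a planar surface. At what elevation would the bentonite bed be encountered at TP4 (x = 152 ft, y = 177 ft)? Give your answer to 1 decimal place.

Two edge vectors: TP1→TP2 = (104, -64, 39.9), TP1→TP3 = (168, -15, 39.8).
Normal n = (TP1→TP2) × (TP1→TP3) = (-1948.7, 2564, 9192).
So ∂z/∂x = −n_x/n_z = 0.21200 and ∂z/∂y = −n_y/n_z = −0.27894.
Intercept c from TP1: 2546.9 + 11.45 + 32.91 = 2591.26.
At (152, 177): z = 32.2 − 49.4 + 2591.26 = 2574.1 ft.

2574.1 ft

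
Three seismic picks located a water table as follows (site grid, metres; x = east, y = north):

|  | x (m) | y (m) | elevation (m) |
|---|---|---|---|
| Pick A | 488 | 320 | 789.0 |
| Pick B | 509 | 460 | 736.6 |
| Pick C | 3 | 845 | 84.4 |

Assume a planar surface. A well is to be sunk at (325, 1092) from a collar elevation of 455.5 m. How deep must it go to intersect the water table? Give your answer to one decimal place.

Let the plane be z = a·x + b·y + c.
Pick B−Pick A: 21a + 140b = −52.4;  Pick C−Pick A: −485a + 525b = −704.6.
Solving gives a = 0.901286, b = −0.509479.
Then c = 789 − a·488 − b·320 = 512.21.
At (325, 1092): z_contact = 292.92 − 556.35 + 512.21 = 248.77 m.
Depth below ground = 455.5 − 248.77 = 206.7 m.

206.7 m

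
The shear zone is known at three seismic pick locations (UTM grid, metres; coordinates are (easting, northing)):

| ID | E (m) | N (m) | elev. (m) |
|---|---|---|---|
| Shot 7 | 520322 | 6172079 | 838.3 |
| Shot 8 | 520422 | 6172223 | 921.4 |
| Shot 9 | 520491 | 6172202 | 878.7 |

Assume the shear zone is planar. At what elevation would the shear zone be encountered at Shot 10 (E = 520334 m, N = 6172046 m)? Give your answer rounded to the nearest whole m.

806 m

Let the plane be z = a·E + b·N + c.
Shot 8−Shot 7: 100a + 144b = 83.1;  Shot 9−Shot 7: 169a + 123b = 40.4.
Solving gives a = −0.36587737, b = 0.83116484.
Then c = 838.3 − a·520322 − b·6172079 = −4938802.70.
At (520334, 6172046): z = −190378.4 + 5129987.6 − 4938802.70 = 806.5 m.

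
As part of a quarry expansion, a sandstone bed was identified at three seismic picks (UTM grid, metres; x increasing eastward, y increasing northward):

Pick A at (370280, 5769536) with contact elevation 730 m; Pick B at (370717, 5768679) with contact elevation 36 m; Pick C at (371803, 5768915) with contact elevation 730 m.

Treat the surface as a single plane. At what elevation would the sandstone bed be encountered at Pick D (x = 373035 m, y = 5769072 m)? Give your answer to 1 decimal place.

1404.1 m

Two edge vectors: Pick A→Pick B = (437, -857, -694), Pick A→Pick C = (1523, -621, 0).
Normal n = (Pick A→Pick B) × (Pick A→Pick C) = (-430974, -1056962, 1033834).
So ∂z/∂x = −n_x/n_z = 0.416869633 and ∂z/∂y = −n_y/n_z = 1.022371096.
Intercept c from Pick A: 730 − 154358.49 − 5898606.85 = −6052235.33.
At (373035, 5769072): z = 155507.0 + 5898132.5 − 6052235.33 = 1404.1 m.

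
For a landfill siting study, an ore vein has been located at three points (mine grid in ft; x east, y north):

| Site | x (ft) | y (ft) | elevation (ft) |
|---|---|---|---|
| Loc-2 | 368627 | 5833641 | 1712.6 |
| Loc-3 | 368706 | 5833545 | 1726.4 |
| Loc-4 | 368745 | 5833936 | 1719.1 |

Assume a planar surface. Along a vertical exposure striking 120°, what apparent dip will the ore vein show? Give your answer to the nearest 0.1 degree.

7.6°

Two edge vectors: Loc-2→Loc-3 = (79, -96, 13.8), Loc-2→Loc-4 = (118, 295, 6.5).
Normal n = (Loc-2→Loc-3) × (Loc-2→Loc-4) = (-4695, 1114.9, 34633).
So ∂z/∂x = −n_x/n_z = 0.13556 and ∂z/∂y = −n_y/n_z = −0.03219.
Unit vector along 120° is (sin 120°, cos 120°) = (0.8660, -0.5000).
Slope in that direction = a·(0.8660) + b·(-0.5000) = 0.13350.
Apparent dip = arctan|0.13350| = 7.6° (true dip is 7.9°, so apparent ≤ true as expected).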